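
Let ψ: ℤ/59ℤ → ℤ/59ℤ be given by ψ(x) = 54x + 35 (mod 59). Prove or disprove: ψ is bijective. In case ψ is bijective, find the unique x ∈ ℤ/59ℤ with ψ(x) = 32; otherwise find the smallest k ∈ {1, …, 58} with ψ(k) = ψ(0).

36

Suppose ψ(s) = ψ(t) in ℤ/59ℤ. Then 54s + 35 ≡ 54t + 35 (mod 59), so 54(s − t) ≡ 0 (mod 59).
Since gcd(54, 59) = 1, 54 is invertible modulo 59, hence s − t ≡ 0 (mod 59), i.e. s = t.
We now compute 54⁻¹ mod 59 explicitly. Euclid's algorithm: 59 = 1·54 + 5, 54 = 10·5 + 4, 5 = 1·4 + 1; back-substituting gives 1 = 47·54 − 43·59, so 54⁻¹ ≡ 47 (mod 59).
Then y ↦ 47(y − 35) is a two-sided inverse to ψ, so every y ∈ ℤ/59ℤ has a preimage.
Hence ψ is bijective.
Since ψ is bijective, we compute ψ⁻¹(32): solve 54x + 35 ≡ 32 (mod 59), i.e. 54x ≡ 56 (mod 59).
Multiplying by 54⁻¹ = 47 gives x ≡ 47·56 = 2632 = 44·59 + 36 ≡ 36 (mod 59).
Check: ψ(36) = 54·36 + 35 = 1979 = 33·59 + 32 ≡ 32 (mod 59).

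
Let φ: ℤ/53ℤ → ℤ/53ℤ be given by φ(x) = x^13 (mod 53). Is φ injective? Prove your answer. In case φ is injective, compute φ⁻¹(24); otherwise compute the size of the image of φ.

φ(2): Repeated squaring mod 53: 2^1 ≡ 2, 2^2 ≡ 2² = 4, 2^4 ≡ 4² = 16, 2^8 ≡ 16² = 256 ≡ 44. Since 13 = 8 + 4 + 1, 2^13 ≡ 44·16·2: 44·16 = 704 ≡ 15, then 15·2 = 30. So 2^13 ≡ 30 (mod 53).
φ(3): Repeated squaring mod 53: 3^1 ≡ 3, 3^2 ≡ 3² = 9, 3^4 ≡ 9² = 81 ≡ 28, 3^8 ≡ 28² = 784 ≡ 42. Since 13 = 8 + 4 + 1, 3^13 ≡ 42·28·3: 42·28 = 1176 ≡ 10, then 10·3 = 30. So 3^13 ≡ 30 (mod 53).
So φ(2) = φ(3) = 30 while 2 ≠ 3, so φ is not injective.
Since φ is not injective, we determine |image(φ)|. Computing x^13 mod 53 for each x (by repeated squaring, reducing mod 53 at every step), the values φ(0), φ(1), …, φ(52) are: 0, 1, 30, 30, 52, 23, 52, 52, 23, 52, 1, 52, 23, 1, 23, 1, 1, 52, 23, 30, 30, 23, 23, 23, 1, 52, 30, 23, 1, 52, 30, 30, 30, 23, 23, 30, 1, 52, 52, 30, 52, 30, 1, 52, 1, 30, 1, 1, 30, 1, 23, 23, 52.
The distinct values are {0, 1, 23, 30, 52}; there are 5 of them.

5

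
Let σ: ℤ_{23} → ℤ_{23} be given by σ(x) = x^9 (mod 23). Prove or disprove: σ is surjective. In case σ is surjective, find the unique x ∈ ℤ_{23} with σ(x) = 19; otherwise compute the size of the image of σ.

Since 23 is prime, the nonzero elements of ℤ_{23} form a cyclic group of order 22.
As gcd(9, 22) = 1, raising to the 9th power is a bijection on this group: if a^9 ≡ b^9 then (ab^{−1})^9 = 1, and the only element of order dividing gcd(9, 22) = 1 is 1, so a = b.
With σ(0) = 0 this makes σ injective on all of ℤ_{23}, hence bijective (finite equal-size domain and codomain). In particular σ is surjective.
Since σ is surjective, we find the preimage of 19. The inverse of x ↦ x^9 on (ℤ_{23})^× is x ↦ x^5, because 9·5 = 45 = 2·22 + 1 ≡ 1 (mod 22) and x^{22} = 1 for x ≠ 0 (Fermat). So σ⁻¹(19) = 19^5 mod 23.
Repeated squaring mod 23: 19^1 ≡ 19, 19^2 ≡ 19² = 361 ≡ 16, 19^4 ≡ 16² = 256 ≡ 3. Since 5 = 4 + 1, 19^5 ≡ 3·19: 3·19 = 57 ≡ 11. So 19^5 ≡ 11 (mod 23).
Hence σ⁻¹(19) = 11.

11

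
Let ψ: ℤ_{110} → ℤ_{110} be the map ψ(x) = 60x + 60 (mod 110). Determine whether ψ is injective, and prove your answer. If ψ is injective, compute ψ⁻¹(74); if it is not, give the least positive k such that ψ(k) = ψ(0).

11

By definition, ψ is injective if ψ(a) = ψ(b) implies a = b.
We have gcd(60, 110) = 10 > 1. Taking a = 0 and b = 11: ψ(0) = 60 and ψ(11) = 60·11 + 60 = 720 ≡ 60 (mod 110).
So ψ(0) = ψ(11) while 0 ≠ 11, therefore ψ is not injective.
Since ψ is not injective, we find the least positive k with ψ(k) = ψ(0): this means 60k ≡ 0 (mod 110), i.e. 110 ∣ 60k. Since gcd(60, 110) = 10, dividing through by 10 this holds exactly when 11 ∣ 6k, and as gcd(6, 11) = 1, exactly when 11 ∣ k.
The smallest positive such k is 11.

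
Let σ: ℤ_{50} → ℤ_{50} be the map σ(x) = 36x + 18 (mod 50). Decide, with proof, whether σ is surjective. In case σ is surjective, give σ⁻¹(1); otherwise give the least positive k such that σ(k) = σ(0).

25

Since gcd(36, 50) = 2, we have 36x ≡ 0 (mod 2) for all x, so σ(x) ≡ 0 (mod 2).
But 1 ≢ 0 (mod 2), so 1 ∈ ℤ_{50} has no preimage. So σ is not surjective.
Since σ is not surjective, we find the least positive k with σ(k) = σ(0): this means 36k ≡ 0 (mod 50), i.e. 50 ∣ 36k. Since gcd(36, 50) = 2, dividing through by 2 this holds exactly when 25 ∣ 18k, and as gcd(18, 25) = 1, exactly when 25 ∣ k.
The smallest positive such k is 25.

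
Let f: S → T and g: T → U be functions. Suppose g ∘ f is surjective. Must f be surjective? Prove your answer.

not surjective

No. Take S = {1, 2}, T = {1, 2, 3}, U = {1}, f(a) = 1 for every a ∈ S, and g(b) = 1 for every b ∈ T.
Then g ∘ f is surjective onto {1}, but 3 ∈ T has no preimage under f, so f is not surjective.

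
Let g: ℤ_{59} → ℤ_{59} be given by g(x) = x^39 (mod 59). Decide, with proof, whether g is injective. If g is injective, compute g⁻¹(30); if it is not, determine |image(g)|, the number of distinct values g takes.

Since 59 is prime, the nonzero elements of ℤ_{59} form a cyclic group of order 58.
As gcd(39, 58) = 1, raising to the 39th power is a bijection on this group: if s^39 ≡ t^39 then (st^{−1})^39 = 1, and the only element of order dividing gcd(39, 58) = 1 is 1, so s = t.
With g(0) = 0 this makes g injective on all of ℤ_{59}, hence bijective (finite equal-size domain and codomain). In particular g is injective.
Since g is injective, we find the preimage of 30. The inverse of x ↦ x^39 on (ℤ_{59})^× is x ↦ x^3, because 39·3 = 117 = 2·58 + 1 ≡ 1 (mod 58) and x^{58} = 1 for x ≠ 0 (Fermat). So g⁻¹(30) = 30^3 mod 59.
Repeated squaring mod 59: 30^1 ≡ 30, 30^2 ≡ 30² = 900 ≡ 15. Since 3 = 2 + 1, 30^3 ≡ 15·30: 15·30 = 450 ≡ 37. So 30^3 ≡ 37 (mod 59).
Hence g⁻¹(30) = 37.

37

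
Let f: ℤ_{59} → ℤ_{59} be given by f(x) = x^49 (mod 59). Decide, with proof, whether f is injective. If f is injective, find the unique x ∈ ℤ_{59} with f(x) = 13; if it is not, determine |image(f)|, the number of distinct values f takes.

Since 59 is prime, the nonzero elements of ℤ_{59} form a cyclic group of order 58.
As gcd(49, 58) = 1, raising to the 49th power is a bijection on this group: if s^49 ≡ t^49 then (st^{−1})^49 = 1, and the only element of order dividing gcd(49, 58) = 1 is 1, so s = t.
With f(0) = 0 this makes f injective on all of ℤ_{59}, hence bijective (finite equal-size domain and codomain). In particular f is injective.
Since f is injective, we find the preimage of 13. The inverse of x ↦ x^49 on (ℤ_{59})^× is x ↦ x^45, because 49·45 = 2205 = 38·58 + 1 ≡ 1 (mod 58) and x^{58} = 1 for x ≠ 0 (Fermat). So f⁻¹(13) = 13^45 mod 59.
Repeated squaring mod 59: 13^1 ≡ 13, 13^2 ≡ 13² = 169 ≡ 51, 13^4 ≡ 51² = 2601 ≡ 5, 13^8 ≡ 5² = 25, 13^16 ≡ 25² = 625 ≡ 35, 13^32 ≡ 35² = 1225 ≡ 45. Since 45 = 32 + 8 + 4 + 1, 13^45 ≡ 45·25·5·13: 45·25 = 1125 ≡ 4, then 4·5 = 20, then 20·13 = 260 ≡ 24. So 13^45 ≡ 24 (mod 59).
Hence f⁻¹(13) = 24.

24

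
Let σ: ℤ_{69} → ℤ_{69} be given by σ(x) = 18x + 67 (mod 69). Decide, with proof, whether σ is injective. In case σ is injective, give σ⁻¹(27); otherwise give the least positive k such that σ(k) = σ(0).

23

We have gcd(18, 69) = 3 > 1. Taking x_1 = 0 and x_2 = 23: σ(0) = 67 and σ(23) = 18·23 + 67 = 481 ≡ 67 (mod 69).
So σ(0) = σ(23) while 0 ≠ 23, hence σ is not injective.
Since σ is not injective, we find the least positive k with σ(k) = σ(0): this means 18k ≡ 0 (mod 69), i.e. 69 ∣ 18k. Since gcd(18, 69) = 3, dividing through by 3 this holds exactly when 23 ∣ 6k, and as gcd(6, 23) = 1, exactly when 23 ∣ k.
The smallest positive such k is 23.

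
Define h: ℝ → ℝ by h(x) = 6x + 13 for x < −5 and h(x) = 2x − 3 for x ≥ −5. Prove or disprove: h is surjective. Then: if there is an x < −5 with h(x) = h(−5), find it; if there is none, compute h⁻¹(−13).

-5

Both pieces are strictly increasing (slopes 6 and 2), so each is injective on its own interval.
The left piece maps (−∞, −5) onto (−∞, −17); the right piece maps [−5, ∞) onto [−13, ∞).
The union (−∞, −17) ∪ [−13, ∞) omits the interval between −17 and −13; in particular −17 has no preimage. So h is not surjective.
Because the two images are disjoint, no x < −5 has h(x) = h(−5), so we compute h⁻¹(−13): −13 lies in [−13, ∞), so solve 2x − 3 = −13: x = (−13 + 3)/2 = −5.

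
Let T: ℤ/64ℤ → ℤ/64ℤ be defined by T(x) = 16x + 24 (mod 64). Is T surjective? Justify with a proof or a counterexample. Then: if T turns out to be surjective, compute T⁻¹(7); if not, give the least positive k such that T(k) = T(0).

Since gcd(16, 64) = 16, we have 16x ≡ 0 (mod 16) for all x, so T(x) ≡ 8 (mod 16).
But 0 ≢ 8 (mod 16), so 0 ∈ ℤ/64ℤ has no preimage. Therefore T is not surjective.
Since T is not surjective, we find the least positive k with T(k) = T(0): this means 16k ≡ 0 (mod 64), i.e. 64 ∣ 16k. Since gcd(16, 64) = 16, dividing through by 16 this holds exactly when 4 ∣ k.
The smallest positive such k is 4.

4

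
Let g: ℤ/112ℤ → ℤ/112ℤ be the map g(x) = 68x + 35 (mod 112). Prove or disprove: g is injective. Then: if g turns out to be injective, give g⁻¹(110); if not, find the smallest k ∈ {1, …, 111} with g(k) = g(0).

We have gcd(68, 112) = 4 > 1. Taking s = 0 and t = 28: g(0) = 35 and g(28) = 68·28 + 35 = 1939 ≡ 35 (mod 112).
So g(0) = g(28) while 0 ≠ 28, so g is not injective.
Since g is not injective, we find the least positive k with g(k) = g(0): this means 68k ≡ 0 (mod 112), i.e. 112 ∣ 68k. Since gcd(68, 112) = 4, dividing through by 4 this holds exactly when 28 ∣ 17k, and as gcd(17, 28) = 1, exactly when 28 ∣ k.
The smallest positive such k is 28.

28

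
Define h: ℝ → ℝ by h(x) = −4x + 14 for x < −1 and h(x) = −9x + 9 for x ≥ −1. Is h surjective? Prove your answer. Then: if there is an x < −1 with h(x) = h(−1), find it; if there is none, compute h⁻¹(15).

-2/3

Both pieces are strictly decreasing (slopes −4 and −9), so each is injective on its own interval.
The left piece maps (−∞, −1) onto (18, ∞); the right piece maps [−1, ∞) onto (−∞, 18].
These images together cover ℝ, so h is surjective.
Because the two images are disjoint, no x < −1 has h(x) = h(−1), so we compute h⁻¹(15): 15 lies in (−∞, 18], so solve −9x + 9 = 15: x = (15 − 9)/(−9) = −2/3.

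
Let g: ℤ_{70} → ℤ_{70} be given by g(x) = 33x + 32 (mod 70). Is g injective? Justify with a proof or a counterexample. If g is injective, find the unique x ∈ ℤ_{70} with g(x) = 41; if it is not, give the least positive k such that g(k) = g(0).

Recall: g is injective when g(s) = g(t) forces s = t.
If g(s) = g(t), then 33s ≡ 33t (mod 70). Because gcd(33, 70) = 1, we may cancel 33 to get s ≡ t (mod 70).
Hence g is injective.
We now compute 33⁻¹ mod 70 explicitly. Euclid's algorithm: 70 = 2·33 + 4, 33 = 8·4 + 1; back-substituting gives 1 = 17·33 − 8·70, so 33⁻¹ ≡ 17 (mod 70).
Since g is injective, we compute g⁻¹(41): solve 33x + 32 ≡ 41 (mod 70), i.e. 33x ≡ 9 (mod 70).
Multiplying by 33⁻¹ = 17 gives x ≡ 17·9 = 153 = 2·70 + 13 ≡ 13 (mod 70).
Check: g(13) = 33·13 + 32 = 461 = 6·70 + 41 ≡ 41 (mod 70).

13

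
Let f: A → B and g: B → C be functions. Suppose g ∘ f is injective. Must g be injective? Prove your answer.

not injective

No. Take A = {1}, B = {1, 2}, C = {1, 2}, f(a) = a for each a ∈ A, and g(b) = 1 if b ∈ {1, 2} else g(b) = b.
Then g ∘ f = f is injective (A ⊂ B and f is the inclusion), but g(1) = g(2) = 1 with 1 ≠ 2, so g is not injective.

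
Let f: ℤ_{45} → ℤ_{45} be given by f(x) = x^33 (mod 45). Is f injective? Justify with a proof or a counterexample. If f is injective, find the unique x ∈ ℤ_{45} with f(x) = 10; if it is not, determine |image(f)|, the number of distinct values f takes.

f(0) = 0^33 = 0.
f(15): Repeated squaring mod 45: 15^1 ≡ 15, 15^2 ≡ 15² = 225 ≡ 0, 15^4 ≡ 0² = 0, 15^8 ≡ 0² = 0, 15^16 ≡ 0² = 0, 15^32 ≡ 0² = 0. Since 33 = 32 + 1, 15^33 ≡ 0·15: 0·15 = 0. So 15^33 ≡ 0 (mod 45).
So f(0) = f(15) = 0 while 0 ≠ 15, hence f is not injective.
Since f is not injective, we determine |image(f)|. Computing x^33 mod 45 for each x (by repeated squaring, reducing mod 45 at every step), the values f(0), f(1), …, f(44) are: 0, 1, 17, 18, 19, 35, 36, 37, 8, 9, 10, 26, 27, 28, 44, 0, 1, 17, 18, 19, 35, 36, 37, 8, 9, 10, 26, 27, 28, 44, 0, 1, 17, 18, 19, 35, 36, 37, 8, 9, 10, 26, 27, 28, 44.
The distinct values are {0, 1, 8, 9, 10, 17, 18, 19, 26, 27, 28, 35, 36, 37, 44}; there are 15 of them.

15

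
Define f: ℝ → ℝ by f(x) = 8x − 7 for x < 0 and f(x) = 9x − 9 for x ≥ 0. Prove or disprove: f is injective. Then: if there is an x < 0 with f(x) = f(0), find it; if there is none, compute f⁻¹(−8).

Both pieces are strictly increasing (slopes 8 and 9), so each is injective on its own interval.
The left piece maps (−∞, 0) onto (−∞, −7); the right piece maps [0, ∞) onto [−9, ∞).
These images overlap. In particular f(0) = −9 (right piece), and solving 8x − 7 = −9 on the left piece gives x = −1/4 < 0.
So f(−1/4) = f(0) with −1/4 ≠ 0, and f is not injective. This x = −1/4 is the requested value below 0.

-1/4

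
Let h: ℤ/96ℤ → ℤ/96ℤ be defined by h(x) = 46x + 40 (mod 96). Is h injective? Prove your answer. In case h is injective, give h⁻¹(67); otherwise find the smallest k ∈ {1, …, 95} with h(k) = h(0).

We have gcd(46, 96) = 2 > 1. Taking u = 0 and v = 48: h(0) = 40 and h(48) = 46·48 + 40 = 2248 ≡ 40 (mod 96).
So h(0) = h(48) while 0 ≠ 48, hence h is not injective.
Since h is not injective, we find the least positive k with h(k) = h(0): this means 46k ≡ 0 (mod 96), i.e. 96 ∣ 46k. Since gcd(46, 96) = 2, dividing through by 2 this holds exactly when 48 ∣ 23k, and as gcd(23, 48) = 1, exactly when 48 ∣ k.
The smallest positive such k is 48.

48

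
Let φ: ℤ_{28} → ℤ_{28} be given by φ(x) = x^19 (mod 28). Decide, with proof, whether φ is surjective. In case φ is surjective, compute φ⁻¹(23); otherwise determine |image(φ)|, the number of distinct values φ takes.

21

φ(0) = 0^19 = 0.
φ(14): Repeated squaring mod 28: 14^1 ≡ 14, 14^2 ≡ 14² = 196 ≡ 0, 14^4 ≡ 0² = 0, 14^8 ≡ 0² = 0, 14^16 ≡ 0² = 0. Since 19 = 16 + 2 + 1, 14^19 ≡ 0·0·14: 0·0 = 0, then 0·14 = 0. So 14^19 ≡ 0 (mod 28).
So φ(0) = φ(14) = 0 while 0 ≠ 14, thus φ is not injective.
A non-injective map from the 28-element set ℤ_{28} to itself takes at most 27 distinct values, so it cannot be surjective. So φ is not surjective.
Since φ is not surjective, we determine |image(φ)|. Computing x^19 mod 28 for each x (by repeated squaring, reducing mod 28 at every step), the values φ(0), φ(1), …, φ(27) are: 0, 1, 16, 3, 4, 5, 20, 7, 8, 9, 24, 11, 12, 13, 0, 15, 16, 17, 4, 19, 20, 21, 8, 23, 24, 25, 12, 27.
The distinct values are {0, 1, 3, 4, 5, 7, 8, 9, 11, 12, 13, 15, 16, 17, 19, 20, 21, 23, 24, 25, 27}; there are 21 of them.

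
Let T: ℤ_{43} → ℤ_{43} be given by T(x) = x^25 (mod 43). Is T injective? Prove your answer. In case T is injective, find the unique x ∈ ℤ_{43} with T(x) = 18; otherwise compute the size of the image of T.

Since 43 is prime, the nonzero elements of ℤ_{43} form a cyclic group of order 42.
As gcd(25, 42) = 1, raising to the 25th power is a bijection on this group: if u^25 ≡ v^25 then (uv^{−1})^25 = 1, and the only element of order dividing gcd(25, 42) = 1 is 1, so u = v.
With T(0) = 0 this makes T injective on all of ℤ_{43}, hence bijective (finite equal-size domain and codomain). In particular T is injective.
Since T is injective, we find the preimage of 18. The inverse of x ↦ x^25 on (ℤ_{43})^× is x ↦ x^37, because 25·37 = 925 = 22·42 + 1 ≡ 1 (mod 42) and x^{42} = 1 for x ≠ 0 (Fermat). So T⁻¹(18) = 18^37 mod 43.
Repeated squaring mod 43: 18^1 ≡ 18, 18^2 ≡ 18² = 324 ≡ 23, 18^4 ≡ 23² = 529 ≡ 13, 18^8 ≡ 13² = 169 ≡ 40, 18^16 ≡ 40² = 1600 ≡ 9, 18^32 ≡ 9² = 81 ≡ 38. Since 37 = 32 + 4 + 1, 18^37 ≡ 38·13·18: 38·13 = 494 ≡ 21, then 21·18 = 378 ≡ 34. So 18^37 ≡ 34 (mod 43).
Hence T⁻¹(18) = 34.

34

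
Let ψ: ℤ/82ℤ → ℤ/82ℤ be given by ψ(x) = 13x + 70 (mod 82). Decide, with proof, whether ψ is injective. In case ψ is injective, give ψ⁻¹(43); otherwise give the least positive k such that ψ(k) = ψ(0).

Suppose ψ(u) = ψ(v) in ℤ/82ℤ. Then 13u + 70 ≡ 13v + 70 (mod 82), therefore 13(u − v) ≡ 0 (mod 82).
Since gcd(13, 82) = 1, 13 is invertible modulo 82, hence u − v ≡ 0 (mod 82), i.e. u = v.
So ψ is injective.
We now compute 13⁻¹ mod 82 explicitly. Euclid's algorithm: 82 = 6·13 + 4, 13 = 3·4 + 1; back-substituting gives 1 = 19·13 − 3·82, so 13⁻¹ ≡ 19 (mod 82).
Since ψ is injective, we find ψ⁻¹(43): we need 13x ≡ 43 − 70 ≡ 55 (mod 82). Using 13⁻¹ = 19: x ≡ 19·55 = 1045 = 12·82 + 61, so x = 61.
Check: ψ(61) = 13·61 + 70 = 863 = 10·82 + 43 ≡ 43 (mod 82).

61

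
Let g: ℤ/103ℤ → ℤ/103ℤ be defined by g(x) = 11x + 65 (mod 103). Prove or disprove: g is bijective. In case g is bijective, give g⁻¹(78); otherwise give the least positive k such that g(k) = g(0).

If g(u) = g(v), then 11u ≡ 11v (mod 103). Because gcd(11, 103) = 1, we may cancel 11 to get u ≡ v (mod 103).
We now compute 11⁻¹ mod 103 explicitly. Euclid's algorithm: 103 = 9·11 + 4, 11 = 2·4 + 3, 4 = 1·3 + 1; back-substituting gives 1 = 75·11 − 8·103, so 11⁻¹ ≡ 75 (mod 103).
For any y ∈ ℤ/103ℤ, x = 75(y − 65) mod 103 satisfies g(x) = 11·75(y − 65) + 65 ≡ y (since 11·75 ≡ 1 mod 103). So every y has a preimage.
Thus g is bijective.
Since g is bijective, we compute g⁻¹(78): solve 11x + 65 ≡ 78 (mod 103), i.e. 11x ≡ 13 (mod 103).
Multiplying by 11⁻¹ = 75 gives x ≡ 75·13 = 975 = 9·103 + 48 ≡ 48 (mod 103).
Check: g(48) = 11·48 + 65 = 593 = 5·103 + 78 ≡ 78 (mod 103).

48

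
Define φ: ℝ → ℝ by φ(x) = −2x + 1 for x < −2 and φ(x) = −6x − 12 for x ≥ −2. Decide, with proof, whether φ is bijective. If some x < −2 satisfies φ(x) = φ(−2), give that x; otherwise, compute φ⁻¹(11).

-5

Both pieces are strictly decreasing (slopes −2 and −6), so each is injective on its own interval.
The left piece maps (−∞, −2) onto (5, ∞); the right piece maps [−2, ∞) onto (−∞, 0].
The images leave a gap (5 has no preimage), so φ is not surjective, hence not bijective.
Because the two images are disjoint, no x < −2 has φ(x) = φ(−2), so we compute φ⁻¹(11): 11 lies in (5, ∞), so solve −2x + 1 = 11: x = (11 − 1)/(−2) = −5.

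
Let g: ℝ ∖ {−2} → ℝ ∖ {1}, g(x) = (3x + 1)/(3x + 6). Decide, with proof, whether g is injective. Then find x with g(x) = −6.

Suppose g(u) = g(v). Cross-multiplying: (3u + 1)(3v + 6) = (3v + 1)(3u + 6).
Expanding both sides and cancelling the symmetric terms leaves 15·(u − v) = 0. Since 15 ≠ 0, u = v. So g is injective.
Solving g(x) = −6: cross-multiplying gives 3x + 1 = −6(3x + 6), which rearranges to 21x = −37, so x = −37/21.

-37/21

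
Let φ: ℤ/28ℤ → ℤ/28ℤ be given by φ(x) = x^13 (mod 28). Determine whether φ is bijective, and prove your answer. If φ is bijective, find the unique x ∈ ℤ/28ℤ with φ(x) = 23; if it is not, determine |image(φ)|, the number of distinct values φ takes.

21

φ(0) = 0^13 = 0.
φ(14): Repeated squaring mod 28: 14^1 ≡ 14, 14^2 ≡ 14² = 196 ≡ 0, 14^4 ≡ 0² = 0, 14^8 ≡ 0² = 0. Since 13 = 8 + 4 + 1, 14^13 ≡ 0·0·14: 0·0 = 0, then 0·14 = 0. So 14^13 ≡ 0 (mod 28).
So φ(0) = φ(14) = 0 while 0 ≠ 14, so φ is not injective, hence not bijective.
Since φ is not bijective, we determine |image(φ)|. Computing x^13 mod 28 for each x (by repeated squaring, reducing mod 28 at every step), the values φ(0), φ(1), …, φ(27) are: 0, 1, 16, 3, 4, 5, 20, 7, 8, 9, 24, 11, 12, 13, 0, 15, 16, 17, 4, 19, 20, 21, 8, 23, 24, 25, 12, 27.
The distinct values are {0, 1, 3, 4, 5, 7, 8, 9, 11, 12, 13, 15, 16, 17, 19, 20, 21, 23, 24, 25, 27}; there are 21 of them.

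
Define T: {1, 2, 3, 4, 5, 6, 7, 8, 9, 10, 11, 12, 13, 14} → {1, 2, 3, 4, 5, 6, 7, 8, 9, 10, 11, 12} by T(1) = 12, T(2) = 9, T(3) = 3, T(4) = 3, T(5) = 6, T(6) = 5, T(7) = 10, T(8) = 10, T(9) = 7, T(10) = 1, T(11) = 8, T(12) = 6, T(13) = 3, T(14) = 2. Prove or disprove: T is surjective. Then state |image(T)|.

10

No element maps to 4, so T is not surjective.
The image of T is {1, 2, 3, 5, 6, 7, 8, 9, 10, 12}, which has 10 elements.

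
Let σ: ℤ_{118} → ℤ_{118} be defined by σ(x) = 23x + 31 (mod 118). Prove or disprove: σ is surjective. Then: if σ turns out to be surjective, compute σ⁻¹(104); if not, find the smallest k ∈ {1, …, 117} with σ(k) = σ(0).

75

Since gcd(23, 118) = 1, 23 is invertible modulo 118. Euclid's algorithm: 118 = 5·23 + 3, 23 = 7·3 + 2, 3 = 1·2 + 1; back-substituting gives 1 = 77·23 − 15·118, so 23⁻¹ ≡ 77 (mod 118).
For any y ∈ ℤ_{118}, x = 77(y − 31) mod 118 satisfies σ(x) = 23·77(y − 31) + 31 ≡ y (since 23·77 ≡ 1 mod 118). So every y has a preimage.
Therefore σ is surjective.
Since σ is surjective, we compute σ⁻¹(104): solve 23x + 31 ≡ 104 (mod 118), i.e. 23x ≡ 73 (mod 118).
Multiplying by 23⁻¹ = 77 gives x ≡ 77·73 = 5621 = 47·118 + 75 ≡ 75 (mod 118).
Check: σ(75) = 23·75 + 31 = 1756 = 14·118 + 104 ≡ 104 (mod 118).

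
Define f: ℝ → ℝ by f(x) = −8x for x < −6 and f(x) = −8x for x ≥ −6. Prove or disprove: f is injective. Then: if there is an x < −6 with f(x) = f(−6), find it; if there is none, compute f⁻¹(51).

-51/8

Both pieces are strictly decreasing (slopes −8 and −8), so each is injective on its own interval.
The left piece maps (−∞, −6) onto (48, ∞); the right piece maps [−6, ∞) onto (−∞, 48].
These images are disjoint, so no value is attained by both pieces. Hence f is injective.
Because the two images are disjoint, no x < −6 has f(x) = f(−6), so we compute f⁻¹(51): 51 lies in (48, ∞), so solve −8x = 51: x = (51 − 0)/(−8) = −51/8.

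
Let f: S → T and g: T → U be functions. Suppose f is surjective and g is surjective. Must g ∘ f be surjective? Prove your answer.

Let c ∈ U. Since g is surjective, there is b ∈ T with g(b) = c. Since f is surjective, there is a ∈ S with f(a) = b.
Then (g ∘ f)(a) = g(b) = c. Therefore g ∘ f is surjective.

surjective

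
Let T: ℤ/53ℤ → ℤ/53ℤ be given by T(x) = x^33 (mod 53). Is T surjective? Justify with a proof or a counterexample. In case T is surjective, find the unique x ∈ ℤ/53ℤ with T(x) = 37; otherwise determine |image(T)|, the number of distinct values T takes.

9

Since 53 is prime, the nonzero elements of ℤ/53ℤ form a cyclic group of order 52.
As gcd(33, 52) = 1, raising to the 33rd power is a bijection on this group: if a^33 ≡ b^33 then (ab^{−1})^33 = 1, and the only element of order dividing gcd(33, 52) = 1 is 1, so a = b.
With T(0) = 0 this makes T injective on all of ℤ/53ℤ, hence bijective (finite equal-size domain and codomain). In particular T is surjective.
Since T is surjective, we find the preimage of 37. The inverse of x ↦ x^33 on (ℤ/53ℤ)^× is x ↦ x^41, because 33·41 = 1353 = 26·52 + 1 ≡ 1 (mod 52) and x^{52} = 1 for x ≠ 0 (Fermat). So T⁻¹(37) = 37^41 mod 53.
Repeated squaring mod 53: 37^1 ≡ 37, 37^2 ≡ 37² = 1369 ≡ 44, 37^4 ≡ 44² = 1936 ≡ 28, 37^8 ≡ 28² = 784 ≡ 42, 37^16 ≡ 42² = 1764 ≡ 15, 37^32 ≡ 15² = 225 ≡ 13. Since 41 = 32 + 8 + 1, 37^41 ≡ 13·42·37: 13·42 = 546 ≡ 16, then 16·37 = 592 ≡ 9. So 37^41 ≡ 9 (mod 53).
Hence T⁻¹(37) = 9.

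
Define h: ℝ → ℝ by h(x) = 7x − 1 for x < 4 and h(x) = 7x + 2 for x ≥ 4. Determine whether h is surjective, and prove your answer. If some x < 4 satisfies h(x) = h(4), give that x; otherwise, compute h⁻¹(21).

22/7

Both pieces are strictly increasing (slopes 7 and 7), so each is injective on its own interval.
The left piece maps (−∞, 4) onto (−∞, 27); the right piece maps [4, ∞) onto [30, ∞).
The union (−∞, 27) ∪ [30, ∞) omits the interval between 27 and 30; in particular 27 has no preimage. So h is not surjective.
Because the two images are disjoint, no x < 4 has h(x) = h(4), so we compute h⁻¹(21): 21 lies in (−∞, 27), so solve 7x − 1 = 21: x = (21 + 1)/7 = 22/7.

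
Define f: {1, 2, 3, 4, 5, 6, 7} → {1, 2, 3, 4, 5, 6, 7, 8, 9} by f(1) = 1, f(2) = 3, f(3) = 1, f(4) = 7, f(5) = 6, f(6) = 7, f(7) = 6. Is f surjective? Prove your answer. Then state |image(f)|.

No element maps to 2, so f is not surjective.
The image of f is {1, 3, 6, 7}, which has 4 elements.

4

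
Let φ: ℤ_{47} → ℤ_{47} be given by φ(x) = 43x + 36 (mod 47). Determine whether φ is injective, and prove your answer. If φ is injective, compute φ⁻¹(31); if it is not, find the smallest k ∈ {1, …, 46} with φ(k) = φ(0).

13

By definition, injectivity means: for all a, b in the domain, φ(a) = φ(b) implies a = b.
If φ(a) = φ(b), then 43a ≡ 43b (mod 47). Because gcd(43, 47) = 1, we may cancel 43 to get a ≡ b (mod 47).
Therefore φ is injective.
We now compute 43⁻¹ mod 47 explicitly. Euclid's algorithm: 47 = 1·43 + 4, 43 = 10·4 + 3, 4 = 1·3 + 1; back-substituting gives 1 = 35·43 − 32·47, so 43⁻¹ ≡ 35 (mod 47).
Since φ is injective, we compute φ⁻¹(31): solve 43x + 36 ≡ 31 (mod 47), i.e. 43x ≡ 42 (mod 47).
Multiplying by 43⁻¹ = 35 gives x ≡ 35·42 = 1470 = 31·47 + 13 ≡ 13 (mod 47).
Check: φ(13) = 43·13 + 36 = 595 = 12·47 + 31 ≡ 31 (mod 47).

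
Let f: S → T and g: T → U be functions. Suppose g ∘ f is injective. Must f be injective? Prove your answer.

Suppose f(a) = f(b). Applying g: (g ∘ f)(a) = (g ∘ f)(b). Since g ∘ f is injective, a = b. Hence f is injective.

injective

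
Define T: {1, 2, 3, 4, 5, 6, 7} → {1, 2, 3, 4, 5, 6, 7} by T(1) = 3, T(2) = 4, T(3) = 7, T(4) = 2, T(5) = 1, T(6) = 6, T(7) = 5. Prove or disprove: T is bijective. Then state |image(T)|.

7

The values 3, 4, 7, 2, 1, 6, 5 are a permutation of {1, 2, 3, 4, 5, 6, 7}: each element appears exactly once.
So T is injective and surjective, hence bijective.
The image of T is {1, 2, 3, 4, 5, 6, 7}, which has 7 elements.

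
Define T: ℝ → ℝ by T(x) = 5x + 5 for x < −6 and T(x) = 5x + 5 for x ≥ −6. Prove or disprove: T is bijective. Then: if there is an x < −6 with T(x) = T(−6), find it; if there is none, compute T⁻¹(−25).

-6

Both pieces are strictly increasing (slopes 5 and 5), so each is injective on its own interval.
The left piece maps (−∞, −6) onto (−∞, −25); the right piece maps [−6, ∞) onto [−25, ∞).
Since −25 = −25, the images partition ℝ: T is injective and surjective, hence bijective.
Because the two images are disjoint, no x < −6 has T(x) = T(−6), so we compute T⁻¹(−25): −25 lies in [−25, ∞), so solve 5x + 5 = −25: x = (−25 − 5)/5 = −6.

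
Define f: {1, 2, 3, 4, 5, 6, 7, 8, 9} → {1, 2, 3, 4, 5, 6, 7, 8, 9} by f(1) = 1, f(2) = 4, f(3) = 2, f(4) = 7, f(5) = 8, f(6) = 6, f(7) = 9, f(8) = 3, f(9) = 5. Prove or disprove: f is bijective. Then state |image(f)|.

The values 1, 4, 2, 7, 8, 6, 9, 3, 5 are a permutation of {1, 2, 3, 4, 5, 6, 7, 8, 9}: each element appears exactly once.
So f is injective and surjective, hence bijective.
The image of f is {1, 2, 3, 4, 5, 6, 7, 8, 9}, which has 9 elements.

9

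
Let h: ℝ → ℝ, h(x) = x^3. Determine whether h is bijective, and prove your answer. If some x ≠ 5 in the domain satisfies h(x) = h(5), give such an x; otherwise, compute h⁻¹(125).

5

On ℝ, x ↦ x^3 is strictly increasing (injective) and for any y ∈ ℝ the 3rd root y^{1/3} lies in ℝ (surjective). So h is bijective.
Since x ↦ x^3 is strictly increasing on ℝ, it is injective there, so no x ≠ 5 in the domain has h(x) = h(5). We therefore compute h⁻¹(125) = 125^{1/3} = 5 (indeed 5^3 = 125).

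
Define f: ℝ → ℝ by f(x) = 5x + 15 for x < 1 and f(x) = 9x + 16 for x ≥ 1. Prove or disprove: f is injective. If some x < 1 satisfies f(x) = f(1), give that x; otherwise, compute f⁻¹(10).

Both pieces are strictly increasing (slopes 5 and 9), so each is injective on its own interval.
The left piece maps (−∞, 1) onto (−∞, 20); the right piece maps [1, ∞) onto [25, ∞).
These images are disjoint, so no value is attained by both pieces. So f is injective.
Because the two images are disjoint, no x < 1 has f(x) = f(1), so we compute f⁻¹(10): 10 lies in (−∞, 20), so solve 5x + 15 = 10: x = (10 − 15)/5 = −1.

-1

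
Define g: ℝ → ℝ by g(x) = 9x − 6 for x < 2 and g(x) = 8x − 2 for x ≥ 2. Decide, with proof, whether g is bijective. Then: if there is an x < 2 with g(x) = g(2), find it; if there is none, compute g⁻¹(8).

14/9

Both pieces are strictly increasing (slopes 9 and 8), so each is injective on its own interval.
The left piece maps (−∞, 2) onto (−∞, 12); the right piece maps [2, ∞) onto [14, ∞).
The images leave a gap (12 has no preimage), so g is not surjective, hence not bijective.
Because the two images are disjoint, no x < 2 has g(x) = g(2), so we compute g⁻¹(8): 8 lies in (−∞, 12), so solve 9x − 6 = 8: x = (8 + 6)/9 = 14/9.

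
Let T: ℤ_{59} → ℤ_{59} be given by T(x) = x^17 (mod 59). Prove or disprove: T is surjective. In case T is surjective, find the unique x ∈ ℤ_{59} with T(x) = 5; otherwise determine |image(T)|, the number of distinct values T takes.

Since 59 is prime, the nonzero elements of ℤ_{59} form a cyclic group of order 58.
As gcd(17, 58) = 1, raising to the 17th power is a bijection on this group: if x_1^17 ≡ x_2^17 then (x_1x_2^{−1})^17 = 1, and the only element of order dividing gcd(17, 58) = 1 is 1, so x_1 = x_2.
With T(0) = 0 this makes T injective on all of ℤ_{59}, hence bijective (finite equal-size domain and codomain). In particular T is surjective.
Since T is surjective, we find the preimage of 5. The inverse of x ↦ x^17 on (ℤ_{59})^× is x ↦ x^41, because 17·41 = 697 = 12·58 + 1 ≡ 1 (mod 58) and x^{58} = 1 for x ≠ 0 (Fermat). So T⁻¹(5) = 5^41 mod 59.
Repeated squaring mod 59: 5^1 ≡ 5, 5^2 ≡ 5² = 25, 5^4 ≡ 25² = 625 ≡ 35, 5^8 ≡ 35² = 1225 ≡ 45, 5^16 ≡ 45² = 2025 ≡ 19, 5^32 ≡ 19² = 361 ≡ 7. Since 41 = 32 + 8 + 1, 5^41 ≡ 7·45·5: 7·45 = 315 ≡ 20, then 20·5 = 100 ≡ 41. So 5^41 ≡ 41 (mod 59).
Hence T⁻¹(5) = 41.

41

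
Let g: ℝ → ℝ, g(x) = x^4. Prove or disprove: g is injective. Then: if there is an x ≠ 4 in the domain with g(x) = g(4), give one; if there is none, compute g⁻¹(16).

g(4) = 256 = (−4)^4 = g(−4) (since 4 is even), with 4 ≠ −4. So g is not injective.
For the follow-up, such an x exists: taking x = −4 ∈ ℝ gives g(−4) = 256 = g(4) with −4 ≠ 4.

-4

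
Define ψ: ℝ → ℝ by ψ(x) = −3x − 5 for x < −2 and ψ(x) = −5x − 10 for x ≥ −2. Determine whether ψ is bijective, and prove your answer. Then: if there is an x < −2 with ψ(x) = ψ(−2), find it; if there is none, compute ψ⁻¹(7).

-4

Both pieces are strictly decreasing (slopes −3 and −5), so each is injective on its own interval.
The left piece maps (−∞, −2) onto (1, ∞); the right piece maps [−2, ∞) onto (−∞, 0].
The images leave a gap (1 has no preimage), so ψ is not surjective, hence not bijective.
Because the two images are disjoint, no x < −2 has ψ(x) = ψ(−2), so we compute ψ⁻¹(7): 7 lies in (1, ∞), so solve −3x − 5 = 7: x = (7 + 5)/(−3) = −4.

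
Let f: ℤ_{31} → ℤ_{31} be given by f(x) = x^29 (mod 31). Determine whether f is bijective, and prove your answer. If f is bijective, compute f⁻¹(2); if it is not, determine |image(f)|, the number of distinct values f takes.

Since 31 is prime, the nonzero elements of ℤ_{31} form a cyclic group of order 30.
As gcd(29, 30) = 1, raising to the 29th power is a bijection on this group: if a^29 ≡ b^29 then (ab^{−1})^29 = 1, and the only element of order dividing gcd(29, 30) = 1 is 1, so a = b.
With f(0) = 0 this makes f injective on all of ℤ_{31}, hence bijective (finite equal-size domain and codomain). In particular f is bijective.
Since f is bijective, we find the preimage of 2. The inverse of x ↦ x^29 on (ℤ_{31})^× is x ↦ x^29, because 29·29 = 841 = 28·30 + 1 ≡ 1 (mod 30) and x^{30} = 1 for x ≠ 0 (Fermat). So f⁻¹(2) = 2^29 mod 31.
Repeated squaring mod 31: 2^1 ≡ 2, 2^2 ≡ 2² = 4, 2^4 ≡ 4² = 16, 2^8 ≡ 16² = 256 ≡ 8, 2^16 ≡ 8² = 64 ≡ 2. Since 29 = 16 + 8 + 4 + 1, 2^29 ≡ 2·8·16·2: 2·8 = 16, then 16·16 = 256 ≡ 8, then 8·2 = 16. So 2^29 ≡ 16 (mod 31).
Hence f⁻¹(2) = 16.

16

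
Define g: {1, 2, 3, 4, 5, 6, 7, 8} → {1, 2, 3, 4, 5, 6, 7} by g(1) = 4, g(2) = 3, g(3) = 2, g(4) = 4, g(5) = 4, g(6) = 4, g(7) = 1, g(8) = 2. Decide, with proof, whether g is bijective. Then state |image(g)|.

4

g(1) = 4 = g(4) with 1 ≠ 4, so g is not injective, hence not bijective.
The image of g is {1, 2, 3, 4}, which has 4 elements.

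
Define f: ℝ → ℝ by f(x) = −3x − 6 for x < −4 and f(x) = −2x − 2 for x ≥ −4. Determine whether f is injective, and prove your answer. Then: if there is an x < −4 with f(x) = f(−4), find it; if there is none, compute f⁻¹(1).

-3/2

Both pieces are strictly decreasing (slopes −3 and −2), so each is injective on its own interval.
The left piece maps (−∞, −4) onto (6, ∞); the right piece maps [−4, ∞) onto (−∞, 6].
These images are disjoint, so no value is attained by both pieces. Thus f is injective.
Because the two images are disjoint, no x < −4 has f(x) = f(−4), so we compute f⁻¹(1): 1 lies in (−∞, 6], so solve −2x − 2 = 1: x = (1 + 2)/(−2) = −3/2.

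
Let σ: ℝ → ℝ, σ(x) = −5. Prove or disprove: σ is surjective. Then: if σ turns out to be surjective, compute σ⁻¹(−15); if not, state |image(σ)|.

σ(x) = −5 for all x, so −4 has no preimage and σ is not surjective.
Since σ is not surjective, we state |image(σ)|: the image of σ is {−5}, which has 1 element.

1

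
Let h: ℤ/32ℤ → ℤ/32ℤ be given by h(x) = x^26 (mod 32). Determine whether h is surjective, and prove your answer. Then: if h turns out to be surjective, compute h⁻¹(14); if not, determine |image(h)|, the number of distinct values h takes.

h(0) = 0^26 = 0.
h(2): Repeated squaring mod 32: 2^1 ≡ 2, 2^2 ≡ 2² = 4, 2^4 ≡ 4² = 16, 2^8 ≡ 16² = 256 ≡ 0, 2^16 ≡ 0² = 0. Since 26 = 16 + 8 + 2, 2^26 ≡ 0·0·4: 0·0 = 0, then 0·4 = 0. So 2^26 ≡ 0 (mod 32).
So h(0) = h(2) = 0 while 0 ≠ 2, hence h is not injective.
A non-injective map from the 32-element set ℤ/32ℤ to itself takes at most 31 distinct values, so it cannot be surjective. Therefore h is not surjective.
Since h is not surjective, we determine |image(h)|. Computing x^26 mod 32 for each x (by repeated squaring, reducing mod 32 at every step), the values h(0), h(1), …, h(31) are: 0, 1, 0, 9, 0, 25, 0, 17, 0, 17, 0, 25, 0, 9, 0, 1, 0, 1, 0, 9, 0, 25, 0, 17, 0, 17, 0, 25, 0, 9, 0, 1.
The distinct values are {0, 1, 9, 17, 25}; there are 5 of them.

5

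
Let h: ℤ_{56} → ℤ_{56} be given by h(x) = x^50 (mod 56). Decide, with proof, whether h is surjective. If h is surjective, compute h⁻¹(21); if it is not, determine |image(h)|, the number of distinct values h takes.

8

h(6): Repeated squaring mod 56: 6^1 ≡ 6, 6^2 ≡ 6² = 36, 6^4 ≡ 36² = 1296 ≡ 8, 6^8 ≡ 8² = 64 ≡ 8, 6^16 ≡ 8² = 64 ≡ 8, 6^32 ≡ 8² = 64 ≡ 8. Since 50 = 32 + 16 + 2, 6^50 ≡ 8·8·36: 8·8 = 64 ≡ 8, then 8·36 = 288 ≡ 8. So 6^50 ≡ 8 (mod 56).
h(8): Repeated squaring mod 56: 8^1 ≡ 8, 8^2 ≡ 8² = 64 ≡ 8, 8^4 ≡ 8² = 64 ≡ 8, 8^8 ≡ 8² = 64 ≡ 8, 8^16 ≡ 8² = 64 ≡ 8, 8^32 ≡ 8² = 64 ≡ 8. Since 50 = 32 + 16 + 2, 8^50 ≡ 8·8·8: 8·8 = 64 ≡ 8, then 8·8 = 64 ≡ 8. So 8^50 ≡ 8 (mod 56).
So h(6) = h(8) = 8 while 6 ≠ 8, hence h is not injective.
A non-injective map from the 56-element set ℤ_{56} to itself takes at most 55 distinct values, so it cannot be surjective. So h is not surjective.
Since h is not surjective, we determine |image(h)|. Computing x^50 mod 56 for each x (by repeated squaring, reducing mod 56 at every step), the values h(0), h(1), …, h(55) are: 0, 1, 32, 9, 16, 25, 8, 49, 8, 25, 16, 9, 32, 1, 0, 1, 32, 9, 16, 25, 8, 49, 8, 25, 16, 9, 32, 1, 0, 1, 32, 9, 16, 25, 8, 49, 8, 25, 16, 9, 32, 1, 0, 1, 32, 9, 16, 25, 8, 49, 8, 25, 16, 9, 32, 1.
The distinct values are {0, 1, 8, 9, 16, 25, 32, 49}; there are 8 of them.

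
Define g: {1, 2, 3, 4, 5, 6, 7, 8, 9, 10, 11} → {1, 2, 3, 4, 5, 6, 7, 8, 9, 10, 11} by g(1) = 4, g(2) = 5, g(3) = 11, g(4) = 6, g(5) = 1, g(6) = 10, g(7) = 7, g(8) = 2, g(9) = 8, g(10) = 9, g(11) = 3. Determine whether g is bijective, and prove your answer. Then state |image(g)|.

11

The values 4, 5, 11, 6, 1, 10, 7, 2, 8, 9, 3 are a permutation of {1, 2, 3, 4, 5, 6, 7, 8, 9, 10, 11}: each element appears exactly once.
So g is injective and surjective, hence bijective.
The image of g is {1, 2, 3, 4, 5, 6, 7, 8, 9, 10, 11}, which has 11 elements.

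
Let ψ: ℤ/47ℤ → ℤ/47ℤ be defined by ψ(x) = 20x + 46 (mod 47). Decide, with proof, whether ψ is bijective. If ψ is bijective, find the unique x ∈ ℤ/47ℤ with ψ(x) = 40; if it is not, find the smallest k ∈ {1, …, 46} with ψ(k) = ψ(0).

42

Recall that ψ is injective if ψ(x_1) = ψ(x_2) implies x_1 = x_2.
If ψ(x_1) = ψ(x_2), then 20x_1 ≡ 20x_2 (mod 47). Because gcd(20, 47) = 1, we may cancel 20 to get x_1 ≡ x_2 (mod 47).
We now compute 20⁻¹ mod 47 explicitly. Euclid's algorithm: 47 = 2·20 + 7, 20 = 2·7 + 6, 7 = 1·6 + 1; back-substituting gives 1 = 40·20 − 17·47, so 20⁻¹ ≡ 40 (mod 47).
Then y ↦ 40(y − 46) is a two-sided inverse to ψ, so every y ∈ ℤ/47ℤ has a preimage.
Thus ψ is bijective.
Since ψ is bijective, we compute ψ⁻¹(40): solve 20x + 46 ≡ 40 (mod 47), i.e. 20x ≡ 41 (mod 47).
Multiplying by 20⁻¹ = 40 gives x ≡ 40·41 = 1640 = 34·47 + 42 ≡ 42 (mod 47).
Check: ψ(42) = 20·42 + 46 = 886 = 18·47 + 40 ≡ 40 (mod 47).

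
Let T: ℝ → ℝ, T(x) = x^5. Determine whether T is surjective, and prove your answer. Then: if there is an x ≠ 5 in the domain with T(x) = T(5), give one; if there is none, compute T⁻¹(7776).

6

For any y ∈ ℝ, x = y^{1/5} ∈ ℝ gives T(x) = y, so T is surjective.
Since x ↦ x^5 is strictly increasing on ℝ, it is injective there, so no x ≠ 5 in the domain has T(x) = T(5). We therefore compute T⁻¹(7776) = 7776^{1/5} = 6 (indeed 6^5 = 7776).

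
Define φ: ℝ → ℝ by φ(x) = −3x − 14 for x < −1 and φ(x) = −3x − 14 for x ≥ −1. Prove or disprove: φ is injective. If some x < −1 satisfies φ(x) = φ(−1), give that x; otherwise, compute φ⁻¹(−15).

1/3

Both pieces are strictly decreasing (slopes −3 and −3), so each is injective on its own interval.
The left piece maps (−∞, −1) onto (−11, ∞); the right piece maps [−1, ∞) onto (−∞, −11].
These images are disjoint, so no value is attained by both pieces. Therefore φ is injective.
Because the two images are disjoint, no x < −1 has φ(x) = φ(−1), so we compute φ⁻¹(−15): −15 lies in (−∞, −11], so solve −3x − 14 = −15: x = (−15 + 14)/(−3) = 1/3.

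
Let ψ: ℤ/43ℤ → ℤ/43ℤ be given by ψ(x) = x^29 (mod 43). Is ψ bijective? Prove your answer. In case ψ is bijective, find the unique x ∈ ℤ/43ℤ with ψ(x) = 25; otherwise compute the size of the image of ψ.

Since 43 is prime, the nonzero elements of ℤ/43ℤ form a cyclic group of order 42.
As gcd(29, 42) = 1, raising to the 29th power is a bijection on this group: if u^29 ≡ v^29 then (uv^{−1})^29 = 1, and the only element of order dividing gcd(29, 42) = 1 is 1, so u = v.
With ψ(0) = 0 this makes ψ injective on all of ℤ/43ℤ, hence bijective (finite equal-size domain and codomain). In particular ψ is bijective.
Since ψ is bijective, we find the preimage of 25. The inverse of x ↦ x^29 on (ℤ/43ℤ)^× is x ↦ x^29, because 29·29 = 841 = 20·42 + 1 ≡ 1 (mod 42) and x^{42} = 1 for x ≠ 0 (Fermat). So ψ⁻¹(25) = 25^29 mod 43.
Repeated squaring mod 43: 25^1 ≡ 25, 25^2 ≡ 25² = 625 ≡ 23, 25^4 ≡ 23² = 529 ≡ 13, 25^8 ≡ 13² = 169 ≡ 40, 25^16 ≡ 40² = 1600 ≡ 9. Since 29 = 16 + 8 + 4 + 1, 25^29 ≡ 9·40·13·25: 9·40 = 360 ≡ 16, then 16·13 = 208 ≡ 36, then 36·25 = 900 ≡ 40. So 25^29 ≡ 40 (mod 43).
Hence ψ⁻¹(25) = 40.

40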